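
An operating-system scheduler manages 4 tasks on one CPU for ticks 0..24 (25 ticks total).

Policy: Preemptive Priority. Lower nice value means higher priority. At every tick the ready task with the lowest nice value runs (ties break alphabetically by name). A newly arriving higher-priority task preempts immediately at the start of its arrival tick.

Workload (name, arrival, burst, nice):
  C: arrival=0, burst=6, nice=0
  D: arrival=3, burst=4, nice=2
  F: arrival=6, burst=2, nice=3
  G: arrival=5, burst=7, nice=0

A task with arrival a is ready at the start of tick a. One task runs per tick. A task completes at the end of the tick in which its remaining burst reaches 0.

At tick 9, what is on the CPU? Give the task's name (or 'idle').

running at tick 9 = G

t=0: ready={C} → run C
t=1: ready={C} → run C
t=2: ready={C} → run C
t=3: ready={C,D} → run C
t=4: ready={C,D} → run C
t=5: ready={C,D,G} → run C
t=6: ready={D,F,G} → run G
t=7: ready={D,F,G} → run G
t=8: ready={D,F,G} → run G
t=9: ready={D,F,G} → run G
t=10: ready={D,F,G} → run G
t=11: ready={D,F,G} → run G
t=12: ready={D,F,G} → run G
t=13: ready={D,F} → run D
t=14: ready={D,F} → run D
t=15: ready={D,F} → run D
t=16: ready={D,F} → run D
t=17: ready={F} → run F
t=18: ready={F} → run F
t=19: (idle)
t=20: (idle)
t=21: (idle)
t=22: (idle)
t=23: (idle)
t=24: (idle)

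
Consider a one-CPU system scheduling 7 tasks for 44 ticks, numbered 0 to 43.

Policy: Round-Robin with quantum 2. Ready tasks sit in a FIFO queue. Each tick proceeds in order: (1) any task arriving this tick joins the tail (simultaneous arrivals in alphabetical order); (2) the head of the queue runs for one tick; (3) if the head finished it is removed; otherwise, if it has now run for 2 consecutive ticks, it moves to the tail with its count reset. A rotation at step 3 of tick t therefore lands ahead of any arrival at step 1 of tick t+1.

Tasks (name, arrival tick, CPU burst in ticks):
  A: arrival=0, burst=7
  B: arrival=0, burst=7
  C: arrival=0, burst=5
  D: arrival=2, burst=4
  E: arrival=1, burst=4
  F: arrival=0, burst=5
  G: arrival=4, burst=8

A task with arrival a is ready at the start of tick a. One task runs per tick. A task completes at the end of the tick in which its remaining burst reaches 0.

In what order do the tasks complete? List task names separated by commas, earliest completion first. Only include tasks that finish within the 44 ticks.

completion order = E, D, C, F, A, B, G

t=0: queue=[A,B,C,F] q_used=0 → run A
t=1: queue=[A,B,C,F,E] q_used=1 → run A
t=2: queue=[B,C,F,E,A,D] q_used=0 → run B
t=3: queue=[B,C,F,E,A,D] q_used=1 → run B
t=4: queue=[C,F,E,A,D,B,G] q_used=0 → run C
t=5: queue=[C,F,E,A,D,B,G] q_used=1 → run C
t=6: queue=[F,E,A,D,B,G,C] q_used=0 → run F
t=7: queue=[F,E,A,D,B,G,C] q_used=1 → run F
t=8: queue=[E,A,D,B,G,C,F] q_used=0 → run E
t=9: queue=[E,A,D,B,G,C,F] q_used=1 → run E
t=10: queue=[A,D,B,G,C,F,E] q_used=0 → run A
t=11: queue=[A,D,B,G,C,F,E] q_used=1 → run A
t=12: queue=[D,B,G,C,F,E,A] q_used=0 → run D
t=13: queue=[D,B,G,C,F,E,A] q_used=1 → run D
t=14: queue=[B,G,C,F,E,A,D] q_used=0 → run B
t=15: queue=[B,G,C,F,E,A,D] q_used=1 → run B
t=16: queue=[G,C,F,E,A,D,B] q_used=0 → run G
t=17: queue=[G,C,F,E,A,D,B] q_used=1 → run G
t=18: queue=[C,F,E,A,D,B,G] q_used=0 → run C
t=19: queue=[C,F,E,A,D,B,G] q_used=1 → run C
t=20: queue=[F,E,A,D,B,G,C] q_used=0 → run F
t=21: queue=[F,E,A,D,B,G,C] q_used=1 → run F
t=22: queue=[E,A,D,B,G,C,F] q_used=0 → run E
t=23: queue=[E,A,D,B,G,C,F] q_used=1 → run E
t=24: queue=[A,D,B,G,C,F] q_used=0 → run A
t=25: queue=[A,D,B,G,C,F] q_used=1 → run A
t=26: queue=[D,B,G,C,F,A] q_used=0 → run D
t=27: queue=[D,B,G,C,F,A] q_used=1 → run D
t=28: queue=[B,G,C,F,A] q_used=0 → run B
t=29: queue=[B,G,C,F,A] q_used=1 → run B
t=30: queue=[G,C,F,A,B] q_used=0 → run G
t=31: queue=[G,C,F,A,B] q_used=1 → run G
t=32: queue=[C,F,A,B,G] q_used=0 → run C
t=33: queue=[F,A,B,G] q_used=0 → run F
t=34: queue=[A,B,G] q_used=0 → run A
t=35: queue=[B,G] q_used=0 → run B
t=36: queue=[G] q_used=0 → run G
t=37: queue=[G] q_used=1 → run G
t=38: queue=[G] q_used=0 → run G
t=39: queue=[G] q_used=1 → run G
t=40: (idle)
t=41: (idle)
t=42: (idle)
t=43: (idle)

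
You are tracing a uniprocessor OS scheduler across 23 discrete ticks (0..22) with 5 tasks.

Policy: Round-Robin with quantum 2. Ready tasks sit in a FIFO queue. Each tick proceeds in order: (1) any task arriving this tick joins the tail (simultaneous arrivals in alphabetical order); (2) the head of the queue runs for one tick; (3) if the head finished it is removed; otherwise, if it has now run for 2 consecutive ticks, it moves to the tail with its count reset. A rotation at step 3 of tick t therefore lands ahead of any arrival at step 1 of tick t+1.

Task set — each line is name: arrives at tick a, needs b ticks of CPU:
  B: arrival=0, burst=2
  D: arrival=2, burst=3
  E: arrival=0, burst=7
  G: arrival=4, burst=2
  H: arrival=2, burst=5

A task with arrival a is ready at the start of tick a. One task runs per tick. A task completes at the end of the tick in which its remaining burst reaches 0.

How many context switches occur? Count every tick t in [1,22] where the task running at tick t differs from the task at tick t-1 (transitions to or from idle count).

t=0: queue=[B,E] q_used=0 → run B
t=1: queue=[B,E] q_used=1 → run B
t=2: queue=[E,D,H] q_used=0 → run E
t=3: queue=[E,D,H] q_used=1 → run E
t=4: queue=[D,H,E,G] q_used=0 → run D
t=5: queue=[D,H,E,G] q_used=1 → run D
t=6: queue=[H,E,G,D] q_used=0 → run H
t=7: queue=[H,E,G,D] q_used=1 → run H
t=8: queue=[E,G,D,H] q_used=0 → run E
t=9: queue=[E,G,D,H] q_used=1 → run E
t=10: queue=[G,D,H,E] q_used=0 → run G
t=11: queue=[G,D,H,E] q_used=1 → run G
t=12: queue=[D,H,E] q_used=0 → run D
t=13: queue=[H,E] q_used=0 → run H
t=14: queue=[H,E] q_used=1 → run H
t=15: queue=[E,H] q_used=0 → run E
t=16: queue=[E,H] q_used=1 → run E
t=17: queue=[H,E] q_used=0 → run H
t=18: queue=[E] q_used=0 → run E
t=19: (idle)
t=20: (idle)
t=21: (idle)
t=22: (idle)

context switches = 11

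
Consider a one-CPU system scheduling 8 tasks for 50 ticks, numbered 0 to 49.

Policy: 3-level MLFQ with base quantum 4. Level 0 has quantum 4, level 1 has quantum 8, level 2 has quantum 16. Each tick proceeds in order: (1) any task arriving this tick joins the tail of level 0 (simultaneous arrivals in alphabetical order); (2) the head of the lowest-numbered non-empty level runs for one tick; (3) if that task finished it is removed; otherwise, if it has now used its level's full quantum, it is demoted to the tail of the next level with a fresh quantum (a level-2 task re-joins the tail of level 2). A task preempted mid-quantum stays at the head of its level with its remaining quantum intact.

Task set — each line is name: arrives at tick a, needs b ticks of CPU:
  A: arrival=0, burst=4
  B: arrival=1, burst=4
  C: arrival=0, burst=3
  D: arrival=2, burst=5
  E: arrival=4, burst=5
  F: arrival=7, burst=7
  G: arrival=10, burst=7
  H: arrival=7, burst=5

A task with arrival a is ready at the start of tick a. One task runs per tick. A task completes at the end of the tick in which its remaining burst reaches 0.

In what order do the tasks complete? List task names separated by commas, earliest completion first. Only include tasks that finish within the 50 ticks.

t=0: L0/L1/L2 = AC/-/- → run A
t=1: L0/L1/L2 = ACB/-/- → run A
t=2: L0/L1/L2 = ACBD/-/- → run A
t=3: L0/L1/L2 = ACBD/-/- → run A
t=4: L0/L1/L2 = CBDE/-/- → run C
t=5: L0/L1/L2 = CBDE/-/- → run C
t=6: L0/L1/L2 = CBDE/-/- → run C
t=7: L0/L1/L2 = BDEFH/-/- → run B
t=8: L0/L1/L2 = BDEFH/-/- → run B
t=9: L0/L1/L2 = BDEFH/-/- → run B
t=10: L0/L1/L2 = BDEFHG/-/- → run B
t=11: L0/L1/L2 = DEFHG/-/- → run D
t=12: L0/L1/L2 = DEFHG/-/- → run D
t=13: L0/L1/L2 = DEFHG/-/- → run D
t=14: L0/L1/L2 = DEFHG/-/- → run D
t=15: L0/L1/L2 = EFHG/D/- → run E
t=16: L0/L1/L2 = EFHG/D/- → run E
t=17: L0/L1/L2 = EFHG/D/- → run E
t=18: L0/L1/L2 = EFHG/D/- → run E
t=19: L0/L1/L2 = FHG/DE/- → run F
t=20: L0/L1/L2 = FHG/DE/- → run F
t=21: L0/L1/L2 = FHG/DE/- → run F
t=22: L0/L1/L2 = FHG/DE/- → run F
t=23: L0/L1/L2 = HG/DEF/- → run H
t=24: L0/L1/L2 = HG/DEF/- → run H
t=25: L0/L1/L2 = HG/DEF/- → run H
t=26: L0/L1/L2 = HG/DEF/- → run H
t=27: L0/L1/L2 = G/DEFH/- → run G
t=28: L0/L1/L2 = G/DEFH/- → run G
t=29: L0/L1/L2 = G/DEFH/- → run G
t=30: L0/L1/L2 = G/DEFH/- → run G
t=31: L0/L1/L2 = -/DEFHG/- → run D
t=32: L0/L1/L2 = -/EFHG/- → run E
t=33: L0/L1/L2 = -/FHG/- → run F
t=34: L0/L1/L2 = -/FHG/- → run F
t=35: L0/L1/L2 = -/FHG/- → run F
t=36: L0/L1/L2 = -/HG/- → run H
t=37: L0/L1/L2 = -/G/- → run G
t=38: L0/L1/L2 = -/G/- → run G
t=39: L0/L1/L2 = -/G/- → run G
t=40: (idle)
t=41: (idle)
t=42: (idle)
t=43: (idle)
t=44: (idle)
t=45: (idle)
t=46: (idle)
t=47: (idle)
t=48: (idle)
t=49: (idle)

completion order = A, C, B, D, E, F, H, G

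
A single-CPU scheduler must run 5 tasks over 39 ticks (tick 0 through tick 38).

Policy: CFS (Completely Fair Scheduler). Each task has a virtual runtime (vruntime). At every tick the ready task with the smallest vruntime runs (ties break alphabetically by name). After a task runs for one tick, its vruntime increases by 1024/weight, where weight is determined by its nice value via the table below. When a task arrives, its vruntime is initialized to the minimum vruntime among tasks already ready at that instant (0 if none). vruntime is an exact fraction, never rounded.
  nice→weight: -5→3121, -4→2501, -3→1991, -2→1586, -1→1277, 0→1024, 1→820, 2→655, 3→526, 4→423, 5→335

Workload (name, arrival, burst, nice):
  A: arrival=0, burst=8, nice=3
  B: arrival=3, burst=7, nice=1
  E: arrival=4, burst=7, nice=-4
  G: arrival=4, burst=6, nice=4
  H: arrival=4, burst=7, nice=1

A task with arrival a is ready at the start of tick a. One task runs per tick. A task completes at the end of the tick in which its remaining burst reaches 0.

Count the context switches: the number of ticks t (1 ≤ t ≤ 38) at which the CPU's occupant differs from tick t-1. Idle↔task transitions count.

t=0: vr[A=0] → run A
t=1: vr[A=512/263] → run A
t=2: vr[A=1024/263] → run A
t=3: vr[A=1536/263 B=1536/263] → run A
t=4: vr[A=2048/263 B=1536/263 E=1536/263 G=1536/263 H=1536/263] → run B
t=5: vr[A=2048/263 B=382208/53915 E=1536/263 G=1536/263 H=1536/263] → run E
t=6: vr[A=2048/263 B=382208/53915 E=4110848/657763 G=1536/263 H=1536/263] → run G
t=7: vr[A=2048/263 B=382208/53915 E=4110848/657763 G=919040/111249 H=1536/263] → run H
t=8: vr[A=2048/263 B=382208/53915 E=4110848/657763 G=919040/111249 H=382208/53915] → run E
t=9: vr[A=2048/263 B=382208/53915 E=4380160/657763 G=919040/111249 H=382208/53915] → run E
t=10: vr[A=2048/263 B=382208/53915 E=4649472/657763 G=919040/111249 H=382208/53915] → run E
t=11: vr[A=2048/263 B=382208/53915 E=4918784/657763 G=919040/111249 H=382208/53915] → run B
t=12: vr[A=2048/263 B=449536/53915 E=4918784/657763 G=919040/111249 H=382208/53915] → run H
t=13: vr[A=2048/263 B=449536/53915 E=4918784/657763 G=919040/111249 H=449536/53915] → run E
t=14: vr[A=2048/263 B=449536/53915 E=5188096/657763 G=919040/111249 H=449536/53915] → run A
t=15: vr[A=2560/263 B=449536/53915 E=5188096/657763 G=919040/111249 H=449536/53915] → run E
t=16: vr[A=2560/263 B=449536/53915 E=5457408/657763 G=919040/111249 H=449536/53915] → run G
t=17: vr[A=2560/263 B=449536/53915 E=5457408/657763 G=1188352/111249 H=449536/53915] → run E
t=18: vr[A=2560/263 B=449536/53915 G=1188352/111249 H=449536/53915] → run B
t=19: vr[A=2560/263 B=516864/53915 G=1188352/111249 H=449536/53915] → run H
t=20: vr[A=2560/263 B=516864/53915 G=1188352/111249 H=516864/53915] → run B
t=21: vr[A=2560/263 B=584192/53915 G=1188352/111249 H=516864/53915] → run H
t=22: vr[A=2560/263 B=584192/53915 G=1188352/111249 H=584192/53915] → run A
t=23: vr[A=3072/263 B=584192/53915 G=1188352/111249 H=584192/53915] → run G
t=24: vr[A=3072/263 B=584192/53915 G=485888/37083 H=584192/53915] → run B
t=25: vr[A=3072/263 B=130304/10783 G=485888/37083 H=584192/53915] → run H
t=26: vr[A=3072/263 B=130304/10783 G=485888/37083 H=130304/10783] → run A
t=27: vr[A=3584/263 B=130304/10783 G=485888/37083 H=130304/10783] → run B
t=28: vr[A=3584/263 B=718848/53915 G=485888/37083 H=130304/10783] → run H
t=29: vr[A=3584/263 B=718848/53915 G=485888/37083 H=718848/53915] → run G
t=30: vr[A=3584/263 B=718848/53915 G=1726976/111249 H=718848/53915] → run B
t=31: vr[A=3584/263 G=1726976/111249 H=718848/53915] → run H
t=32: vr[A=3584/263 G=1726976/111249] → run A
t=33: vr[G=1726976/111249] → run G
t=34: vr[G=1996288/111249] → run G
t=35: (idle)
t=36: (idle)
t=37: (idle)
t=38: (idle)

context switches = 29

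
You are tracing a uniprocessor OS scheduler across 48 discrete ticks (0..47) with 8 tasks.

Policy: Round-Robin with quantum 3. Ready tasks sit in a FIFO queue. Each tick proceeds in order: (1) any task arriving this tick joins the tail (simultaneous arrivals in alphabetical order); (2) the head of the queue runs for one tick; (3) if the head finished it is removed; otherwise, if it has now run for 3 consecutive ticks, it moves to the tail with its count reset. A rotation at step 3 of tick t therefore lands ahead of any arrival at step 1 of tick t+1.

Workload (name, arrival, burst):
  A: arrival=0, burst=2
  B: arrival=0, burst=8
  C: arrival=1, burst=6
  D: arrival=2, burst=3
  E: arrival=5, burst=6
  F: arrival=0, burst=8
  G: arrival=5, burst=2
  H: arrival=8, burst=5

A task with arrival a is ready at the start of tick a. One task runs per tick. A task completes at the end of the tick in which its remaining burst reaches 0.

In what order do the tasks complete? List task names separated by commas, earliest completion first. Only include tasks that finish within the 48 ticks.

t=0: queue=[A,B,F] q_used=0 → run A
t=1: queue=[A,B,F,C] q_used=1 → run A
t=2: queue=[B,F,C,D] q_used=0 → run B
t=3: queue=[B,F,C,D] q_used=1 → run B
t=4: queue=[B,F,C,D] q_used=2 → run B
t=5: queue=[F,C,D,B,E,G] q_used=0 → run F
t=6: queue=[F,C,D,B,E,G] q_used=1 → run F
t=7: queue=[F,C,D,B,E,G] q_used=2 → run F
t=8: queue=[C,D,B,E,G,F,H] q_used=0 → run C
t=9: queue=[C,D,B,E,G,F,H] q_used=1 → run C
t=10: queue=[C,D,B,E,G,F,H] q_used=2 → run C
t=11: queue=[D,B,E,G,F,H,C] q_used=0 → run D
t=12: queue=[D,B,E,G,F,H,C] q_used=1 → run D
t=13: queue=[D,B,E,G,F,H,C] q_used=2 → run D
t=14: queue=[B,E,G,F,H,C] q_used=0 → run B
t=15: queue=[B,E,G,F,H,C] q_used=1 → run B
t=16: queue=[B,E,G,F,H,C] q_used=2 → run B
t=17: queue=[E,G,F,H,C,B] q_used=0 → run E
t=18: queue=[E,G,F,H,C,B] q_used=1 → run E
t=19: queue=[E,G,F,H,C,B] q_used=2 → run E
t=20: queue=[G,F,H,C,B,E] q_used=0 → run G
t=21: queue=[G,F,H,C,B,E] q_used=1 → run G
t=22: queue=[F,H,C,B,E] q_used=0 → run F
t=23: queue=[F,H,C,B,E] q_used=1 → run F
t=24: queue=[F,H,C,B,E] q_used=2 → run F
t=25: queue=[H,C,B,E,F] q_used=0 → run H
t=26: queue=[H,C,B,E,F] q_used=1 → run H
t=27: queue=[H,C,B,E,F] q_used=2 → run H
t=28: queue=[C,B,E,F,H] q_used=0 → run C
t=29: queue=[C,B,E,F,H] q_used=1 → run C
t=30: queue=[C,B,E,F,H] q_used=2 → run C
t=31: queue=[B,E,F,H] q_used=0 → run B
t=32: queue=[B,E,F,H] q_used=1 → run B
t=33: queue=[E,F,H] q_used=0 → run E
t=34: queue=[E,F,H] q_used=1 → run E
t=35: queue=[E,F,H] q_used=2 → run E
t=36: queue=[F,H] q_used=0 → run F
t=37: queue=[F,H] q_used=1 → run F
t=38: queue=[H] q_used=0 → run H
t=39: queue=[H] q_used=1 → run H
t=40: (idle)
t=41: (idle)
t=42: (idle)
t=43: (idle)
t=44: (idle)
t=45: (idle)
t=46: (idle)
t=47: (idle)

completion order = A, D, G, C, B, E, F, H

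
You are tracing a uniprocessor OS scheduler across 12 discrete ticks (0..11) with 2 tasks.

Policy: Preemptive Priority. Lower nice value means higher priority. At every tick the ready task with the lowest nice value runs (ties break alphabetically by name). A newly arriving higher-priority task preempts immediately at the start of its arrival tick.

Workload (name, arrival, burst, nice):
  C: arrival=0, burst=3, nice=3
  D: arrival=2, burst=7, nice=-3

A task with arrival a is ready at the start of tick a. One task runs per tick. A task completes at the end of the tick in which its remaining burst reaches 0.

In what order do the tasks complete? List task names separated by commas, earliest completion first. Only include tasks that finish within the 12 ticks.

completion order = D, C

t=0: ready={C} → run C
t=1: ready={C} → run C
t=2: ready={C,D} → run D
t=3: ready={C,D} → run D
t=4: ready={C,D} → run D
t=5: ready={C,D} → run D
t=6: ready={C,D} → run D
t=7: ready={C,D} → run D
t=8: ready={C,D} → run D
t=9: ready={C} → run C
t=10: (idle)
t=11: (idle)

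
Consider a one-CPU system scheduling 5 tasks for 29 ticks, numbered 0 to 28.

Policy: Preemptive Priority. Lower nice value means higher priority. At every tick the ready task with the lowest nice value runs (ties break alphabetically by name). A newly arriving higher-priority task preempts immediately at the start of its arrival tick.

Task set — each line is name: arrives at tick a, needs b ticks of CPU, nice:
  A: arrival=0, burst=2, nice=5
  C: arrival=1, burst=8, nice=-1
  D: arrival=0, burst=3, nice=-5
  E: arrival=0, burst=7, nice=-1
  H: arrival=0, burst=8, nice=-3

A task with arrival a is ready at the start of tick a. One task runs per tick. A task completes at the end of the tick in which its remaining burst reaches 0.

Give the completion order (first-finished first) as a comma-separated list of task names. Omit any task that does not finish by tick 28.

completion order = D, H, C, E, A

t=0: ready={A,D,E,H} → run D
t=1: ready={A,C,D,E,H} → run D
t=2: ready={A,C,D,E,H} → run D
t=3: ready={A,C,E,H} → run H
t=4: ready={A,C,E,H} → run H
t=5: ready={A,C,E,H} → run H
t=6: ready={A,C,E,H} → run H
t=7: ready={A,C,E,H} → run H
t=8: ready={A,C,E,H} → run H
t=9: ready={A,C,E,H} → run H
t=10: ready={A,C,E,H} → run H
t=11: ready={A,C,E} → run C
t=12: ready={A,C,E} → run C
t=13: ready={A,C,E} → run C
t=14: ready={A,C,E} → run C
t=15: ready={A,C,E} → run C
t=16: ready={A,C,E} → run C
t=17: ready={A,C,E} → run C
t=18: ready={A,C,E} → run C
t=19: ready={A,E} → run E
t=20: ready={A,E} → run E
t=21: ready={A,E} → run E
t=22: ready={A,E} → run E
t=23: ready={A,E} → run E
t=24: ready={A,E} → run E
t=25: ready={A,E} → run E
t=26: ready={A} → run A
t=27: ready={A} → run A
t=28: (idle)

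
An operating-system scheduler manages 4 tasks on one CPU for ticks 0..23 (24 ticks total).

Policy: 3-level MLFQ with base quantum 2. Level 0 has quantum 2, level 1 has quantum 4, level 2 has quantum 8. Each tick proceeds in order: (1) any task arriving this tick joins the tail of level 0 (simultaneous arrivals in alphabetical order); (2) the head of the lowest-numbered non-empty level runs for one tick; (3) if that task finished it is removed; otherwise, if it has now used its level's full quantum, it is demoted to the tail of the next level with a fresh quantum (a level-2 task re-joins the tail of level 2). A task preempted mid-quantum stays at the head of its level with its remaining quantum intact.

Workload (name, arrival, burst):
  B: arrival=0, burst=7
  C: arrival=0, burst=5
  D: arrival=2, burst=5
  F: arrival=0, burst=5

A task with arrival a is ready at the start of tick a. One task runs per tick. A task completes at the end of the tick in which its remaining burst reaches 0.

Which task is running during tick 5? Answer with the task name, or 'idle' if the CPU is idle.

running at tick 5 = F

t=0: L0/L1/L2 = BCF/-/- → run B
t=1: L0/L1/L2 = BCF/-/- → run B
t=2: L0/L1/L2 = CFD/B/- → run C
t=3: L0/L1/L2 = CFD/B/- → run C
t=4: L0/L1/L2 = FD/BC/- → run F
t=5: L0/L1/L2 = FD/BC/- → run F
t=6: L0/L1/L2 = D/BCF/- → run D
t=7: L0/L1/L2 = D/BCF/- → run D
t=8: L0/L1/L2 = -/BCFD/- → run B
t=9: L0/L1/L2 = -/BCFD/- → run B
t=10: L0/L1/L2 = -/BCFD/- → run B
t=11: L0/L1/L2 = -/BCFD/- → run B
t=12: L0/L1/L2 = -/CFD/B → run C
t=13: L0/L1/L2 = -/CFD/B → run C
t=14: L0/L1/L2 = -/CFD/B → run C
t=15: L0/L1/L2 = -/FD/B → run F
t=16: L0/L1/L2 = -/FD/B → run F
t=17: L0/L1/L2 = -/FD/B → run F
t=18: L0/L1/L2 = -/D/B → run D
t=19: L0/L1/L2 = -/D/B → run D
t=20: L0/L1/L2 = -/D/B → run D
t=21: L0/L1/L2 = -/-/B → run B
t=22: (idle)
t=23: (idle)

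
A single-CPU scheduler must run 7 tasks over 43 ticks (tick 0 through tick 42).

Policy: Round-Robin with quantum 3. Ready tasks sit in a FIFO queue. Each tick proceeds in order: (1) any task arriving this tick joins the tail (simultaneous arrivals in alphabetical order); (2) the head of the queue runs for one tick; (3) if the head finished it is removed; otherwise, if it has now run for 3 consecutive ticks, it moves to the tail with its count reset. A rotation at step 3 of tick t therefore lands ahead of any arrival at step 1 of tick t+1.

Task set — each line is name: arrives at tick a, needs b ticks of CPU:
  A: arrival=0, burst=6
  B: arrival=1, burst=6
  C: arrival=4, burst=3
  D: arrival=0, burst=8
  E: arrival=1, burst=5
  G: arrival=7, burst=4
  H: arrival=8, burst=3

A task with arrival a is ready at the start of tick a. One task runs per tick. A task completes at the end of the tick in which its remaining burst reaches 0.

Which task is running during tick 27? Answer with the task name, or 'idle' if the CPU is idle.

running at tick 27 = B

t=0: queue=[A,D] q_used=0 → run A
t=1: queue=[A,D,B,E] q_used=1 → run A
t=2: queue=[A,D,B,E] q_used=2 → run A
t=3: queue=[D,B,E,A] q_used=0 → run D
t=4: queue=[D,B,E,A,C] q_used=1 → run D
t=5: queue=[D,B,E,A,C] q_used=2 → run D
t=6: queue=[B,E,A,C,D] q_used=0 → run B
t=7: queue=[B,E,A,C,D,G] q_used=1 → run B
t=8: queue=[B,E,A,C,D,G,H] q_used=2 → run B
t=9: queue=[E,A,C,D,G,H,B] q_used=0 → run E
t=10: queue=[E,A,C,D,G,H,B] q_used=1 → run E
t=11: queue=[E,A,C,D,G,H,B] q_used=2 → run E
t=12: queue=[A,C,D,G,H,B,E] q_used=0 → run A
t=13: queue=[A,C,D,G,H,B,E] q_used=1 → run A
t=14: queue=[A,C,D,G,H,B,E] q_used=2 → run A
t=15: queue=[C,D,G,H,B,E] q_used=0 → run C
t=16: queue=[C,D,G,H,B,E] q_used=1 → run C
t=17: queue=[C,D,G,H,B,E] q_used=2 → run C
t=18: queue=[D,G,H,B,E] q_used=0 → run D
t=19: queue=[D,G,H,B,E] q_used=1 → run D
t=20: queue=[D,G,H,B,E] q_used=2 → run D
t=21: queue=[G,H,B,E,D] q_used=0 → run G
t=22: queue=[G,H,B,E,D] q_used=1 → run G
t=23: queue=[G,H,B,E,D] q_used=2 → run G
t=24: queue=[H,B,E,D,G] q_used=0 → run H
t=25: queue=[H,B,E,D,G] q_used=1 → run H
t=26: queue=[H,B,E,D,G] q_used=2 → run H
t=27: queue=[B,E,D,G] q_used=0 → run B
t=28: queue=[B,E,D,G] q_used=1 → run B
t=29: queue=[B,E,D,G] q_used=2 → run B
t=30: queue=[E,D,G] q_used=0 → run E
t=31: queue=[E,D,G] q_used=1 → run E
t=32: queue=[D,G] q_used=0 → run D
t=33: queue=[D,G] q_used=1 → run D
t=34: queue=[G] q_used=0 → run G
t=35: (idle)
t=36: (idle)
t=37: (idle)
t=38: (idle)
t=39: (idle)
t=40: (idle)
t=41: (idle)
t=42: (idle)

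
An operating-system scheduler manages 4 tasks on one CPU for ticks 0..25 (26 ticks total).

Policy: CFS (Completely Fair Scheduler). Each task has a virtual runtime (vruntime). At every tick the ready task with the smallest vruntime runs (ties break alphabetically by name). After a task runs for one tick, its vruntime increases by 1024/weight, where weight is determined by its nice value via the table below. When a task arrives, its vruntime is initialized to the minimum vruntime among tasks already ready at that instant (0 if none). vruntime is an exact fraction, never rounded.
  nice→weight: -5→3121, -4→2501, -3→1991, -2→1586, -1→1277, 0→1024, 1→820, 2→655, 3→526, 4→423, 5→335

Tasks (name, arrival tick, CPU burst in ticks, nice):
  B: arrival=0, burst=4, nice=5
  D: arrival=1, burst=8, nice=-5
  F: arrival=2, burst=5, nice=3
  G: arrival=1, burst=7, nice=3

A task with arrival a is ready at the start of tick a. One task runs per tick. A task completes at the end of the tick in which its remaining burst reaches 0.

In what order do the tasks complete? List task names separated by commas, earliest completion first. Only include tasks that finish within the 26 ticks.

completion order = D, B, F, G

t=0: vr[B=0] → run B
t=1: vr[B=1024/335 D=1024/335 G=1024/335] → run B
t=2: vr[B=2048/335 D=1024/335 F=1024/335 G=1024/335] → run D
t=3: vr[B=2048/335 D=3538944/1045535 F=1024/335 G=1024/335] → run F
t=4: vr[B=2048/335 D=3538944/1045535 F=440832/88105 G=1024/335] → run G
t=5: vr[B=2048/335 D=3538944/1045535 F=440832/88105 G=440832/88105] → run D
t=6: vr[B=2048/335 D=3881984/1045535 F=440832/88105 G=440832/88105] → run D
t=7: vr[B=2048/335 D=4225024/1045535 F=440832/88105 G=440832/88105] → run D
t=8: vr[B=2048/335 D=4568064/1045535 F=440832/88105 G=440832/88105] → run D
t=9: vr[B=2048/335 D=4911104/1045535 F=440832/88105 G=440832/88105] → run D
t=10: vr[B=2048/335 D=5254144/1045535 F=440832/88105 G=440832/88105] → run F
t=11: vr[B=2048/335 D=5254144/1045535 F=612352/88105 G=440832/88105] → run G
t=12: vr[B=2048/335 D=5254144/1045535 F=612352/88105 G=612352/88105] → run D
t=13: vr[B=2048/335 D=5597184/1045535 F=612352/88105 G=612352/88105] → run D
t=14: vr[B=2048/335 F=612352/88105 G=612352/88105] → run B
t=15: vr[B=3072/335 F=612352/88105 G=612352/88105] → run F
t=16: vr[B=3072/335 F=783872/88105 G=612352/88105] → run G
t=17: vr[B=3072/335 F=783872/88105 G=783872/88105] → run F
t=18: vr[B=3072/335 F=955392/88105 G=783872/88105] → run G
t=19: vr[B=3072/335 F=955392/88105 G=955392/88105] → run B
t=20: vr[F=955392/88105 G=955392/88105] → run F
t=21: vr[G=955392/88105] → run G
t=22: vr[G=1126912/88105] → run G
t=23: vr[G=1298432/88105] → run G
t=24: (idle)
t=25: (idle)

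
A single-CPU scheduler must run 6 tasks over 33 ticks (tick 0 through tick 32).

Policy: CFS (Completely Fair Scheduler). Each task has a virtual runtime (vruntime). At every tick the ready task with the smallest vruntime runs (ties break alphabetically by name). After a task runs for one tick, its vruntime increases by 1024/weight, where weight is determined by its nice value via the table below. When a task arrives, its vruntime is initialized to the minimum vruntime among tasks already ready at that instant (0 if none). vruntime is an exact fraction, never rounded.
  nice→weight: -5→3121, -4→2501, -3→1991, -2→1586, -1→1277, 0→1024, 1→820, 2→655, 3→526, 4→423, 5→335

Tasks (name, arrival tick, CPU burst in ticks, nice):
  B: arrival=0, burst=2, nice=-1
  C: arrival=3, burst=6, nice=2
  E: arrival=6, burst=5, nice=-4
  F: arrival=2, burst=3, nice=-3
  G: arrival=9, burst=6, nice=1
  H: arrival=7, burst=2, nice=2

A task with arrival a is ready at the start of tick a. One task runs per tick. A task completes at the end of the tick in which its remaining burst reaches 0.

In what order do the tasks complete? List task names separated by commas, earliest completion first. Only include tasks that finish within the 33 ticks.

completion order = B, F, H, E, C, G

t=0: vr[B=0] → run B
t=1: vr[B=1024/1277] → run B
t=2: vr[F=0] → run F
t=3: vr[C=1024/1991 F=1024/1991] → run C
t=4: vr[C=2709504/1304105 F=1024/1991] → run F
t=5: vr[C=2709504/1304105 F=2048/1991] → run F
t=6: vr[C=2709504/1304105 E=2709504/1304105] → run C
t=7: vr[C=4748288/1304105 E=2709504/1304105 H=2709504/1304105] → run E
t=8: vr[C=4748288/1304105 E=8111873024/3261566605 H=2709504/1304105] → run H
t=9: vr[C=4748288/1304105 E=8111873024/3261566605 G=8111873024/3261566605 H=4748288/1304105] → run E
t=10: vr[C=4748288/1304105 E=9447276544/3261566605 G=8111873024/3261566605 H=4748288/1304105] → run G
t=11: vr[C=4748288/1304105 E=9447276544/3261566605 G=2436970752/652313321 H=4748288/1304105] → run E
t=12: vr[C=4748288/1304105 E=10782680064/3261566605 G=2436970752/652313321 H=4748288/1304105] → run E
t=13: vr[C=4748288/1304105 E=12118083584/3261566605 G=2436970752/652313321 H=4748288/1304105] → run C
t=14: vr[C=6787072/1304105 E=12118083584/3261566605 G=2436970752/652313321 H=4748288/1304105] → run H
t=15: vr[C=6787072/1304105 E=12118083584/3261566605 G=2436970752/652313321] → run E
t=16: vr[C=6787072/1304105 G=2436970752/652313321] → run G
t=17: vr[C=6787072/1304105 G=16257834496/3261566605] → run G
t=18: vr[C=6787072/1304105 G=20330815232/3261566605] → run C
t=19: vr[C=8825856/1304105 G=20330815232/3261566605] → run G
t=20: vr[C=8825856/1304105 G=24403795968/3261566605] → run C
t=21: vr[C=2172928/260821 G=24403795968/3261566605] → run G
t=22: vr[C=2172928/260821 G=28476776704/3261566605] → run C
t=23: vr[G=28476776704/3261566605] → run G
t=24: (idle)
t=25: (idle)
t=26: (idle)
t=27: (idle)
t=28: (idle)
t=29: (idle)
t=30: (idle)
t=31: (idle)
t=32: (idle)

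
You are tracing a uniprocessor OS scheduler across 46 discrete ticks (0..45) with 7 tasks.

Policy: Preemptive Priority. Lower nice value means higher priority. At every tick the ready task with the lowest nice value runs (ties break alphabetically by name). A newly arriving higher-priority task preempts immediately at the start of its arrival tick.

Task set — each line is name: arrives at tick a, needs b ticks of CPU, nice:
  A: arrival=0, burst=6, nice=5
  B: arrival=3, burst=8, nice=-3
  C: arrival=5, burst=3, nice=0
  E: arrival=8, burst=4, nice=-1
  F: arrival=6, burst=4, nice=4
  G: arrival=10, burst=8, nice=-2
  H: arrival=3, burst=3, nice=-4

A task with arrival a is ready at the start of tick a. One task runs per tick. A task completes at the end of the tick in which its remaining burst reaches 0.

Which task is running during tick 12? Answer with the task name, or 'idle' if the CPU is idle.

running at tick 12 = B

t=0: ready={A} → run A
t=1: ready={A} → run A
t=2: ready={A} → run A
t=3: ready={A,B,H} → run H
t=4: ready={A,B,H} → run H
t=5: ready={A,B,C,H} → run H
t=6: ready={A,B,C,F} → run B
t=7: ready={A,B,C,F} → run B
t=8: ready={A,B,C,E,F} → run B
t=9: ready={A,B,C,E,F} → run B
t=10: ready={A,B,C,E,F,G} → run B
t=11: ready={A,B,C,E,F,G} → run B
t=12: ready={A,B,C,E,F,G} → run B
t=13: ready={A,B,C,E,F,G} → run B
t=14: ready={A,C,E,F,G} → run G
t=15: ready={A,C,E,F,G} → run G
t=16: ready={A,C,E,F,G} → run G
t=17: ready={A,C,E,F,G} → run G
t=18: ready={A,C,E,F,G} → run G
t=19: ready={A,C,E,F,G} → run G
t=20: ready={A,C,E,F,G} → run G
t=21: ready={A,C,E,F,G} → run G
t=22: ready={A,C,E,F} → run E
t=23: ready={A,C,E,F} → run E
t=24: ready={A,C,E,F} → run E
t=25: ready={A,C,E,F} → run E
t=26: ready={A,C,F} → run C
t=27: ready={A,C,F} → run C
t=28: ready={A,C,F} → run C
t=29: ready={A,F} → run F
t=30: ready={A,F} → run F
t=31: ready={A,F} → run F
t=32: ready={A,F} → run F
t=33: ready={A} → run A
t=34: ready={A} → run A
t=35: ready={A} → run A
t=36: (idle)
t=37: (idle)
t=38: (idle)
t=39: (idle)
t=40: (idle)
t=41: (idle)
t=42: (idle)
t=43: (idle)
t=44: (idle)
t=45: (idle)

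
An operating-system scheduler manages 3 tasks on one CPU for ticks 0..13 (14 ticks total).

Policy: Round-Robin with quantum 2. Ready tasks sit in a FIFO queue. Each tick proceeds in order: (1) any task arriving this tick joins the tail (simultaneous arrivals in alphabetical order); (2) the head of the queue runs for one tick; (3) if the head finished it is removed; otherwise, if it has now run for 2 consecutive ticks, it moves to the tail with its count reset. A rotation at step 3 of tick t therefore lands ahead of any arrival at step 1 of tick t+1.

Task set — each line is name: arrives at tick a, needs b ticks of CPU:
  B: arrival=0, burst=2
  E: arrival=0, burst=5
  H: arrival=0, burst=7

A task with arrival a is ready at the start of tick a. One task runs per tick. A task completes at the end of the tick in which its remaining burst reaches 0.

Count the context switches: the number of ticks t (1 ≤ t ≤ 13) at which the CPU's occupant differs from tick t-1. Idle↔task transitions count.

t=0: queue=[B,E,H] q_used=0 → run B
t=1: queue=[B,E,H] q_used=1 → run B
t=2: queue=[E,H] q_used=0 → run E
t=3: queue=[E,H] q_used=1 → run E
t=4: queue=[H,E] q_used=0 → run H
t=5: queue=[H,E] q_used=1 → run H
t=6: queue=[E,H] q_used=0 → run E
t=7: queue=[E,H] q_used=1 → run E
t=8: queue=[H,E] q_used=0 → run H
t=9: queue=[H,E] q_used=1 → run H
t=10: queue=[E,H] q_used=0 → run E
t=11: queue=[H] q_used=0 → run H
t=12: queue=[H] q_used=1 → run H
t=13: queue=[H] q_used=0 → run H

context switches = 6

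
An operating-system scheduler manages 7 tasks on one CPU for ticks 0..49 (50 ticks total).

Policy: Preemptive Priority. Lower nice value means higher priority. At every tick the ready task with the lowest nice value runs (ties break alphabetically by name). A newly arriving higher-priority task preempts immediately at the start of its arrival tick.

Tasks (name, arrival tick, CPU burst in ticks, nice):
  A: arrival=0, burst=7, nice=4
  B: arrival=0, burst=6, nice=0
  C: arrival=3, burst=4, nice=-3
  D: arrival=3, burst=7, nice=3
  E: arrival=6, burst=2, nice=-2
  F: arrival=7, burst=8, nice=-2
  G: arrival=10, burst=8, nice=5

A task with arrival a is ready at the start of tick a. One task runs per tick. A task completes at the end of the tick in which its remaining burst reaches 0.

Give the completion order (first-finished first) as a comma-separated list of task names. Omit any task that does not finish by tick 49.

completion order = C, E, F, B, D, A, G

t=0: ready={A,B} → run B
t=1: ready={A,B} → run B
t=2: ready={A,B} → run B
t=3: ready={A,B,C,D} → run C
t=4: ready={A,B,C,D} → run C
t=5: ready={A,B,C,D} → run C
t=6: ready={A,B,C,D,E} → run C
t=7: ready={A,B,D,E,F} → run E
t=8: ready={A,B,D,E,F} → run E
t=9: ready={A,B,D,F} → run F
t=10: ready={A,B,D,F,G} → run F
t=11: ready={A,B,D,F,G} → run F
t=12: ready={A,B,D,F,G} → run F
t=13: ready={A,B,D,F,G} → run F
t=14: ready={A,B,D,F,G} → run F
t=15: ready={A,B,D,F,G} → run F
t=16: ready={A,B,D,F,G} → run F
t=17: ready={A,B,D,G} → run B
t=18: ready={A,B,D,G} → run B
t=19: ready={A,B,D,G} → run B
t=20: ready={A,D,G} → run D
t=21: ready={A,D,G} → run D
t=22: ready={A,D,G} → run D
t=23: ready={A,D,G} → run D
t=24: ready={A,D,G} → run D
t=25: ready={A,D,G} → run D
t=26: ready={A,D,G} → run D
t=27: ready={A,G} → run A
t=28: ready={A,G} → run A
t=29: ready={A,G} → run A
t=30: ready={A,G} → run A
t=31: ready={A,G} → run A
t=32: ready={A,G} → run A
t=33: ready={A,G} → run A
t=34: ready={G} → run G
t=35: ready={G} → run G
t=36: ready={G} → run G
t=37: ready={G} → run G
t=38: ready={G} → run G
t=39: ready={G} → run G
t=40: ready={G} → run G
t=41: ready={G} → run G
t=42: (idle)
t=43: (idle)
t=44: (idle)
t=45: (idle)
t=46: (idle)
t=47: (idle)
t=48: (idle)
t=49: (idle)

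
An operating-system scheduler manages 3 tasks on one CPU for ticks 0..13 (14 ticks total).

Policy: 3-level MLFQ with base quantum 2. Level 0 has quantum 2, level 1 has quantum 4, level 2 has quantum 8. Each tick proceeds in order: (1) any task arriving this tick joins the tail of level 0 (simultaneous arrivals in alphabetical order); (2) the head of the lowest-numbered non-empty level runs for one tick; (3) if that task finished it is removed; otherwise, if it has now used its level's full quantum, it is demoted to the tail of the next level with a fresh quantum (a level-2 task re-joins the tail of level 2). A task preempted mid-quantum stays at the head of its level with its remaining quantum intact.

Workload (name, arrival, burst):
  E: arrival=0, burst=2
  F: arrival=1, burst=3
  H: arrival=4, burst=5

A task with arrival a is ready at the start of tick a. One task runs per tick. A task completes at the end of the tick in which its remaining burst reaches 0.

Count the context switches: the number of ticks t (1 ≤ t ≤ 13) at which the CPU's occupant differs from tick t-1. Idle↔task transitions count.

t=0: L0/L1/L2 = E/-/- → run E
t=1: L0/L1/L2 = EF/-/- → run E
t=2: L0/L1/L2 = F/-/- → run F
t=3: L0/L1/L2 = F/-/- → run F
t=4: L0/L1/L2 = H/F/- → run H
t=5: L0/L1/L2 = H/F/- → run H
t=6: L0/L1/L2 = -/FH/- → run F
t=7: L0/L1/L2 = -/H/- → run H
t=8: L0/L1/L2 = -/H/- → run H
t=9: L0/L1/L2 = -/H/- → run H
t=10: (idle)
t=11: (idle)
t=12: (idle)
t=13: (idle)

context switches = 5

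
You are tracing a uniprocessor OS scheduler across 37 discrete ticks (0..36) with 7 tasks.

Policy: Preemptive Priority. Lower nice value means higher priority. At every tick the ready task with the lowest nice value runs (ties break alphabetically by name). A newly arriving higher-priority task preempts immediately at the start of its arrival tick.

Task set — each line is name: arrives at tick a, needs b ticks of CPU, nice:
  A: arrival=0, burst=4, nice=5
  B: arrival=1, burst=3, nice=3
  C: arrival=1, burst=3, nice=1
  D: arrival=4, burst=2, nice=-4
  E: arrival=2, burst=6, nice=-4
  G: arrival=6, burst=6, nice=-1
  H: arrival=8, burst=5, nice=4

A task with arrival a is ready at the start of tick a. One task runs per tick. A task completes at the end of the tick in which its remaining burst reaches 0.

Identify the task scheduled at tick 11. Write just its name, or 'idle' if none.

running at tick 11 = G

t=0: ready={A} → run A
t=1: ready={A,B,C} → run C
t=2: ready={A,B,C,E} → run E
t=3: ready={A,B,C,E} → run E
t=4: ready={A,B,C,D,E} → run D
t=5: ready={A,B,C,D,E} → run D
t=6: ready={A,B,C,E,G} → run E
t=7: ready={A,B,C,E,G} → run E
t=8: ready={A,B,C,E,G,H} → run E
t=9: ready={A,B,C,E,G,H} → run E
t=10: ready={A,B,C,G,H} → run G
t=11: ready={A,B,C,G,H} → run G
t=12: ready={A,B,C,G,H} → run G
t=13: ready={A,B,C,G,H} → run G
t=14: ready={A,B,C,G,H} → run G
t=15: ready={A,B,C,G,H} → run G
t=16: ready={A,B,C,H} → run C
t=17: ready={A,B,C,H} → run C
t=18: ready={A,B,H} → run B
t=19: ready={A,B,H} → run B
t=20: ready={A,B,H} → run B
t=21: ready={A,H} → run H
t=22: ready={A,H} → run H
t=23: ready={A,H} → run H
t=24: ready={A,H} → run H
t=25: ready={A,H} → run H
t=26: ready={A} → run A
t=27: ready={A} → run A
t=28: ready={A} → run A
t=29: (idle)
t=30: (idle)
t=31: (idle)
t=32: (idle)
t=33: (idle)
t=34: (idle)
t=35: (idle)
t=36: (idle)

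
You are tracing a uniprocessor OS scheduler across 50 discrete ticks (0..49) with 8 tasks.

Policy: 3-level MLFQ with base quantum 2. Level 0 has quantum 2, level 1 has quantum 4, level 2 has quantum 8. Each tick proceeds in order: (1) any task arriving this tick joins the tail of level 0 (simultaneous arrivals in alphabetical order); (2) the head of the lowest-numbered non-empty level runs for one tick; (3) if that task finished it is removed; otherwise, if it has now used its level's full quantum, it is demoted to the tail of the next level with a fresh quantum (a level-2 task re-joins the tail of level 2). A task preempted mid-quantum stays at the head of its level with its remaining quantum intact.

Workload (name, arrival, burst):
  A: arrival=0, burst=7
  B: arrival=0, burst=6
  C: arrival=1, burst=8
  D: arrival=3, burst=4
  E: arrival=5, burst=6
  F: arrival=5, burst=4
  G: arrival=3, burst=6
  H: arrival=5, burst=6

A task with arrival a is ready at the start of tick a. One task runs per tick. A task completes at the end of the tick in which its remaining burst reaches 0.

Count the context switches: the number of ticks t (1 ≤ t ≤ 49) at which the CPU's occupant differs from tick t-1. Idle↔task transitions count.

t=0: L0/L1/L2 = AB/-/- → run A
t=1: L0/L1/L2 = ABC/-/- → run A
t=2: L0/L1/L2 = BC/A/- → run B
t=3: L0/L1/L2 = BCDG/A/- → run B
t=4: L0/L1/L2 = CDG/AB/- → run C
t=5: L0/L1/L2 = CDGEFH/AB/- → run C
t=6: L0/L1/L2 = DGEFH/ABC/- → run D
t=7: L0/L1/L2 = DGEFH/ABC/- → run D
t=8: L0/L1/L2 = GEFH/ABCD/- → run G
t=9: L0/L1/L2 = GEFH/ABCD/- → run G
t=10: L0/L1/L2 = EFH/ABCDG/- → run E
t=11: L0/L1/L2 = EFH/ABCDG/- → run E
t=12: L0/L1/L2 = FH/ABCDGE/- → run F
t=13: L0/L1/L2 = FH/ABCDGE/- → run F
t=14: L0/L1/L2 = H/ABCDGEF/- → run H
t=15: L0/L1/L2 = H/ABCDGEF/- → run H
t=16: L0/L1/L2 = -/ABCDGEFH/- → run A
t=17: L0/L1/L2 = -/ABCDGEFH/- → run A
t=18: L0/L1/L2 = -/ABCDGEFH/- → run A
t=19: L0/L1/L2 = -/ABCDGEFH/- → run A
t=20: L0/L1/L2 = -/BCDGEFH/A → run B
t=21: L0/L1/L2 = -/BCDGEFH/A → run B
t=22: L0/L1/L2 = -/BCDGEFH/A → run B
t=23: L0/L1/L2 = -/BCDGEFH/A → run B
t=24: L0/L1/L2 = -/CDGEFH/A → run C
t=25: L0/L1/L2 = -/CDGEFH/A → run C
t=26: L0/L1/L2 = -/CDGEFH/A → run C
t=27: L0/L1/L2 = -/CDGEFH/A → run C
t=28: L0/L1/L2 = -/DGEFH/AC → run D
t=29: L0/L1/L2 = -/DGEFH/AC → run D
t=30: L0/L1/L2 = -/GEFH/AC → run G
t=31: L0/L1/L2 = -/GEFH/AC → run G
t=32: L0/L1/L2 = -/GEFH/AC → run G
t=33: L0/L1/L2 = -/GEFH/AC → run G
t=34: L0/L1/L2 = -/EFH/AC → run E
t=35: L0/L1/L2 = -/EFH/AC → run E
t=36: L0/L1/L2 = -/EFH/AC → run E
t=37: L0/L1/L2 = -/EFH/AC → run E
t=38: L0/L1/L2 = -/FH/AC → run F
t=39: L0/L1/L2 = -/FH/AC → run F
t=40: L0/L1/L2 = -/H/AC → run H
t=41: L0/L1/L2 = -/H/AC → run H
t=42: L0/L1/L2 = -/H/AC → run H
t=43: L0/L1/L2 = -/H/AC → run H
t=44: L0/L1/L2 = -/-/AC → run A
t=45: L0/L1/L2 = -/-/C → run C
t=46: L0/L1/L2 = -/-/C → run C
t=47: (idle)
t=48: (idle)
t=49: (idle)

context switches = 18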